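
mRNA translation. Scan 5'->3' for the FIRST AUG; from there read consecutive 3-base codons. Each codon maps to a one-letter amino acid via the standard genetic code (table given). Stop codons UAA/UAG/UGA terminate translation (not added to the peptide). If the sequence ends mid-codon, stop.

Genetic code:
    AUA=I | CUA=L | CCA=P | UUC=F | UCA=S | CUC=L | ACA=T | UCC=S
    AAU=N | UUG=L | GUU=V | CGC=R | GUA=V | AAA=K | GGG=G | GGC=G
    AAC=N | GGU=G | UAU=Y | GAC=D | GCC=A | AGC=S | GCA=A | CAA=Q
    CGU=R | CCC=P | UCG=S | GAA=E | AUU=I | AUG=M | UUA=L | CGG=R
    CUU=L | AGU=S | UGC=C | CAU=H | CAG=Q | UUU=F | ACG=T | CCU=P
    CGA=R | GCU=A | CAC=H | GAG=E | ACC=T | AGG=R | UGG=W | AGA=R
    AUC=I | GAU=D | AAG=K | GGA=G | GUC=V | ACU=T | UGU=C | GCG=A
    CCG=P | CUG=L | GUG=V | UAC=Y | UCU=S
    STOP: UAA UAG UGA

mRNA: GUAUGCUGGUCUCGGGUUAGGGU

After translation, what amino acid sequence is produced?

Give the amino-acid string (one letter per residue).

Answer: MLVSG

Derivation:
start AUG at pos 2
pos 2: AUG -> M; peptide=M
pos 5: CUG -> L; peptide=ML
pos 8: GUC -> V; peptide=MLV
pos 11: UCG -> S; peptide=MLVS
pos 14: GGU -> G; peptide=MLVSG
pos 17: UAG -> STOP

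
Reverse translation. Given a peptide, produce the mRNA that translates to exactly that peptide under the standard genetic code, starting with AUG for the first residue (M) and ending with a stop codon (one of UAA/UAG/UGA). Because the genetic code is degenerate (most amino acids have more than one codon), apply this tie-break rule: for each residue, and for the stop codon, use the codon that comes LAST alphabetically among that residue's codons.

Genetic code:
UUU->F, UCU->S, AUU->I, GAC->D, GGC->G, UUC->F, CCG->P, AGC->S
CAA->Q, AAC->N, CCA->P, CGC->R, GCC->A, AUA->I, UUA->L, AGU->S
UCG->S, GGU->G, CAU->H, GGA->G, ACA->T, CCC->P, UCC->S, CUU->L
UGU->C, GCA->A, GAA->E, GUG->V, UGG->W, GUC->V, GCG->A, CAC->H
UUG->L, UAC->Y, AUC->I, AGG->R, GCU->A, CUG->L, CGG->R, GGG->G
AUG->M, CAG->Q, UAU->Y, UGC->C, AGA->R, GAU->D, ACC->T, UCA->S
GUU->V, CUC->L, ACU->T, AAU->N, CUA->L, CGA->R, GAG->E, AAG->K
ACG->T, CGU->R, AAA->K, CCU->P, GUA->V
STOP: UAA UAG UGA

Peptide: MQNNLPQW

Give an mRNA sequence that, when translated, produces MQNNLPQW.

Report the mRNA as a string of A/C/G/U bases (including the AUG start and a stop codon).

residue 1: M -> AUG (start codon)
residue 2: Q codons sorted = CAA,CAG -> pick last = CAG
residue 3: N codons sorted = AAC,AAU -> pick last = AAU
residue 4: N codons sorted = AAC,AAU -> pick last = AAU
residue 5: L codons sorted = CUA,CUC,CUG,CUU,UUA,UUG -> pick last = UUG
residue 6: P codons sorted = CCA,CCC,CCG,CCU -> pick last = CCU
residue 7: Q codons sorted = CAA,CAG -> pick last = CAG
residue 8: W -> UGG (only codon)
terminator: stop codons sorted = UAA,UAG,UGA -> pick last = UGA

Answer: mRNA: AUGCAGAAUAAUUUGCCUCAGUGGUGA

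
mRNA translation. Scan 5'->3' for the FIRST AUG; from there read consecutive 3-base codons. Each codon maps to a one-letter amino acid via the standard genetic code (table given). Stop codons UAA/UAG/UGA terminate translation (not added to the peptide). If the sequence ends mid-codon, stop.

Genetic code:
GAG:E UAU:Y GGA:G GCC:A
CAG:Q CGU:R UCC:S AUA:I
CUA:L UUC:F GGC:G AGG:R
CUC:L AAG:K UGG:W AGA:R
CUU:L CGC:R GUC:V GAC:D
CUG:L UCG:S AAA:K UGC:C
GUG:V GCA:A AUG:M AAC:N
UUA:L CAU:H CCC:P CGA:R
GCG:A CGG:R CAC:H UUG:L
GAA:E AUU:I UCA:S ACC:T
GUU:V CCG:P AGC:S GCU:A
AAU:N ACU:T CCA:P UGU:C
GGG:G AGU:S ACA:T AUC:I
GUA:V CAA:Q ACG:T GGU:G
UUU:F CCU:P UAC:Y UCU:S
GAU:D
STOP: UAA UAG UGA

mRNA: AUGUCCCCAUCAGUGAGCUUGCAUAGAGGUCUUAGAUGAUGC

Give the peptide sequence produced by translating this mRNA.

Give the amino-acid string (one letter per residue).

start AUG at pos 0
pos 0: AUG -> M; peptide=M
pos 3: UCC -> S; peptide=MS
pos 6: CCA -> P; peptide=MSP
pos 9: UCA -> S; peptide=MSPS
pos 12: GUG -> V; peptide=MSPSV
pos 15: AGC -> S; peptide=MSPSVS
pos 18: UUG -> L; peptide=MSPSVSL
pos 21: CAU -> H; peptide=MSPSVSLH
pos 24: AGA -> R; peptide=MSPSVSLHR
pos 27: GGU -> G; peptide=MSPSVSLHRG
pos 30: CUU -> L; peptide=MSPSVSLHRGL
pos 33: AGA -> R; peptide=MSPSVSLHRGLR
pos 36: UGA -> STOP

Answer: MSPSVSLHRGLR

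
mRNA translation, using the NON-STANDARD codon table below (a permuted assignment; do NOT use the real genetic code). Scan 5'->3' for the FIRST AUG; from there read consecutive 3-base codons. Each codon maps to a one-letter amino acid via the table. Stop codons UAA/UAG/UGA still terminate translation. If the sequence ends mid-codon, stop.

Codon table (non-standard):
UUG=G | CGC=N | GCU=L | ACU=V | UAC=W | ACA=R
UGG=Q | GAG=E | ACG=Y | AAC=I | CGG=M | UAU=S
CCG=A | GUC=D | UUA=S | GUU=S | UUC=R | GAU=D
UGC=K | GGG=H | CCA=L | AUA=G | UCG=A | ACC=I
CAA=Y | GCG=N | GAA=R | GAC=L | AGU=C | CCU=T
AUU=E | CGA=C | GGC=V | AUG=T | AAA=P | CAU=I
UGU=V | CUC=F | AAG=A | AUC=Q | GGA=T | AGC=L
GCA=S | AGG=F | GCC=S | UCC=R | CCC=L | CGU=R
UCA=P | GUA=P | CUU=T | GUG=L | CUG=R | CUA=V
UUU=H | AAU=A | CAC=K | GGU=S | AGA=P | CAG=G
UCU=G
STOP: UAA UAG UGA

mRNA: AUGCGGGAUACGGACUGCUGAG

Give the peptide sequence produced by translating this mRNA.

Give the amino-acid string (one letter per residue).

Answer: TMDYLK

Derivation:
start AUG at pos 0
pos 0: AUG -> T; peptide=T
pos 3: CGG -> M; peptide=TM
pos 6: GAU -> D; peptide=TMD
pos 9: ACG -> Y; peptide=TMDY
pos 12: GAC -> L; peptide=TMDYL
pos 15: UGC -> K; peptide=TMDYLK
pos 18: UGA -> STOP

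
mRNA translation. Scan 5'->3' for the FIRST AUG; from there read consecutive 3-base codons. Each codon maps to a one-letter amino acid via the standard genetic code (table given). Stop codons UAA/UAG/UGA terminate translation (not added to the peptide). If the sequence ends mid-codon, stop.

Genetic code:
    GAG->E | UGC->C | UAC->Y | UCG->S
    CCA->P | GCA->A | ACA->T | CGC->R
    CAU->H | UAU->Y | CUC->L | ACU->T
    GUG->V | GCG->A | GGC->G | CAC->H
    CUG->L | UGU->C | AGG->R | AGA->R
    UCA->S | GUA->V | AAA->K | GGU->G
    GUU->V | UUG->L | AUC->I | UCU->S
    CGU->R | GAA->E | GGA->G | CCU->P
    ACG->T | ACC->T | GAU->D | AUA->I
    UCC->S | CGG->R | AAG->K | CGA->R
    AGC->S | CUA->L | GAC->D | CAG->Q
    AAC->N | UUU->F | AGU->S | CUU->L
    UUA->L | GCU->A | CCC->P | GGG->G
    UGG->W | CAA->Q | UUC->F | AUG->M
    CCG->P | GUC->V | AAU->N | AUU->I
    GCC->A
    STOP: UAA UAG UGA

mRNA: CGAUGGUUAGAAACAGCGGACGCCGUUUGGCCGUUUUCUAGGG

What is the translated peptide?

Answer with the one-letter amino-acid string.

Answer: MVRNSGRRLAVF

Derivation:
start AUG at pos 2
pos 2: AUG -> M; peptide=M
pos 5: GUU -> V; peptide=MV
pos 8: AGA -> R; peptide=MVR
pos 11: AAC -> N; peptide=MVRN
pos 14: AGC -> S; peptide=MVRNS
pos 17: GGA -> G; peptide=MVRNSG
pos 20: CGC -> R; peptide=MVRNSGR
pos 23: CGU -> R; peptide=MVRNSGRR
pos 26: UUG -> L; peptide=MVRNSGRRL
pos 29: GCC -> A; peptide=MVRNSGRRLA
pos 32: GUU -> V; peptide=MVRNSGRRLAV
pos 35: UUC -> F; peptide=MVRNSGRRLAVF
pos 38: UAG -> STOP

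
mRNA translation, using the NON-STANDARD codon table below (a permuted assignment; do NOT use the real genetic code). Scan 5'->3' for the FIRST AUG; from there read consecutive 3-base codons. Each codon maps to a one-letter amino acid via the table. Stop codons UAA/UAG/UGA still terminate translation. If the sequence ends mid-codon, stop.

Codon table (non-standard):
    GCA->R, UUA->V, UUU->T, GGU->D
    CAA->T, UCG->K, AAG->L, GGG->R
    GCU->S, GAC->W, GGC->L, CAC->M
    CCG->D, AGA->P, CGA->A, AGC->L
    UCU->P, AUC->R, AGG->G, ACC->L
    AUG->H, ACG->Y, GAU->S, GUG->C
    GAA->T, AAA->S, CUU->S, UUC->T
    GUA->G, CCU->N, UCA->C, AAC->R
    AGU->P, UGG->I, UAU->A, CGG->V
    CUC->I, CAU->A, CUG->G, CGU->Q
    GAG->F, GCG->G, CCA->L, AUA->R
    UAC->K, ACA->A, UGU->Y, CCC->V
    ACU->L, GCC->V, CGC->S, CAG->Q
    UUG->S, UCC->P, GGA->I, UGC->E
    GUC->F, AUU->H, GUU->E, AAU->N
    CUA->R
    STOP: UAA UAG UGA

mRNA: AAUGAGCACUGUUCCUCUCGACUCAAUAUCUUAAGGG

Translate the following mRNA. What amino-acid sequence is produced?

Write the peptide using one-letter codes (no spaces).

Answer: HLLENIWCRP

Derivation:
start AUG at pos 1
pos 1: AUG -> H; peptide=H
pos 4: AGC -> L; peptide=HL
pos 7: ACU -> L; peptide=HLL
pos 10: GUU -> E; peptide=HLLE
pos 13: CCU -> N; peptide=HLLEN
pos 16: CUC -> I; peptide=HLLENI
pos 19: GAC -> W; peptide=HLLENIW
pos 22: UCA -> C; peptide=HLLENIWC
pos 25: AUA -> R; peptide=HLLENIWCR
pos 28: UCU -> P; peptide=HLLENIWCRP
pos 31: UAA -> STOP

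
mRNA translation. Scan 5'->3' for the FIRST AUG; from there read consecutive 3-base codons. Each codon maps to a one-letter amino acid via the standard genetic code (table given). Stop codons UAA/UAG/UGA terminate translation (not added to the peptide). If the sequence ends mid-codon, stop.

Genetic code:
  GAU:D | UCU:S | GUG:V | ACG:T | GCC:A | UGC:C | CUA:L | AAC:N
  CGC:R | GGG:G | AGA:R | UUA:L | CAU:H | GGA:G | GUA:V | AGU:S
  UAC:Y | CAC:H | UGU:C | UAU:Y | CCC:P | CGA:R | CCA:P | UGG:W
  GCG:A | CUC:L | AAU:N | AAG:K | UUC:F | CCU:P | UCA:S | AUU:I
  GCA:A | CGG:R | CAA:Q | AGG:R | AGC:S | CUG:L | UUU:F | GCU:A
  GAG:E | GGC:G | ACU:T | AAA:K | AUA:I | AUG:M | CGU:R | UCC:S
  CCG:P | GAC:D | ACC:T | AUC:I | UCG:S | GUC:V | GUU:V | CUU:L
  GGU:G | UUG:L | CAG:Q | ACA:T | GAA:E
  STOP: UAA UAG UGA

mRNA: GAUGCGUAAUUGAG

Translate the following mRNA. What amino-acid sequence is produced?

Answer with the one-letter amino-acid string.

Answer: MRN

Derivation:
start AUG at pos 1
pos 1: AUG -> M; peptide=M
pos 4: CGU -> R; peptide=MR
pos 7: AAU -> N; peptide=MRN
pos 10: UGA -> STOP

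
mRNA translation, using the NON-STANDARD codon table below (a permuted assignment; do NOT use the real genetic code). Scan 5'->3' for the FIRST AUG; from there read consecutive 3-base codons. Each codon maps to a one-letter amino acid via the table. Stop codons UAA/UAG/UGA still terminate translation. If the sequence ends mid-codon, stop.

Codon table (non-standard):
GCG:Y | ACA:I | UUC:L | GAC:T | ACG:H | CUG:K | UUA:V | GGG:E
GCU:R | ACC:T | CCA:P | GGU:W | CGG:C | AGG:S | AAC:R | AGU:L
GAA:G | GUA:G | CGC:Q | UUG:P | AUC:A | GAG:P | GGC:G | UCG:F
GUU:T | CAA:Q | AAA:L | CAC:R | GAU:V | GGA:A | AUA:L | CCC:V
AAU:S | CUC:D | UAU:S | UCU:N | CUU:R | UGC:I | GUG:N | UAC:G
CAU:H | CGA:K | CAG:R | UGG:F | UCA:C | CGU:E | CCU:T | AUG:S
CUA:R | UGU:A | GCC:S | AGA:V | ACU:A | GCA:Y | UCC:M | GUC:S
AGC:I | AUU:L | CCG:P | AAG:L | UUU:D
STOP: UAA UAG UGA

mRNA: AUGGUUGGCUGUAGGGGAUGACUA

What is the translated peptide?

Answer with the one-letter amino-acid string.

Answer: STGASA

Derivation:
start AUG at pos 0
pos 0: AUG -> S; peptide=S
pos 3: GUU -> T; peptide=ST
pos 6: GGC -> G; peptide=STG
pos 9: UGU -> A; peptide=STGA
pos 12: AGG -> S; peptide=STGAS
pos 15: GGA -> A; peptide=STGASA
pos 18: UGA -> STOP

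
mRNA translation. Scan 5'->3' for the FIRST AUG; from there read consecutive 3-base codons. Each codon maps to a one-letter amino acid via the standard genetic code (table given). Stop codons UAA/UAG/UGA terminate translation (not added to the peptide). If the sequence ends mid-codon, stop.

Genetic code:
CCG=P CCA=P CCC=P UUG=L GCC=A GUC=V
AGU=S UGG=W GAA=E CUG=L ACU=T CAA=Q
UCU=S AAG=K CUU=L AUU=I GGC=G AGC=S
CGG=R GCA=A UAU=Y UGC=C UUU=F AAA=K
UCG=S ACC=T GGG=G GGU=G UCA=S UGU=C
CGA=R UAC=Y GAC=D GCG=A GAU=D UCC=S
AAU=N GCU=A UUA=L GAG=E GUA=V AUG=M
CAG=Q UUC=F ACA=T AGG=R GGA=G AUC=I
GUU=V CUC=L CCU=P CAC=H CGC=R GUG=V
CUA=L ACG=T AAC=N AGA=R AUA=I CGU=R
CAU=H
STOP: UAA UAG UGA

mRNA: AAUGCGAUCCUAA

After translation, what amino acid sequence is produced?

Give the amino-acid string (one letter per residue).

Answer: MRS

Derivation:
start AUG at pos 1
pos 1: AUG -> M; peptide=M
pos 4: CGA -> R; peptide=MR
pos 7: UCC -> S; peptide=MRS
pos 10: UAA -> STOP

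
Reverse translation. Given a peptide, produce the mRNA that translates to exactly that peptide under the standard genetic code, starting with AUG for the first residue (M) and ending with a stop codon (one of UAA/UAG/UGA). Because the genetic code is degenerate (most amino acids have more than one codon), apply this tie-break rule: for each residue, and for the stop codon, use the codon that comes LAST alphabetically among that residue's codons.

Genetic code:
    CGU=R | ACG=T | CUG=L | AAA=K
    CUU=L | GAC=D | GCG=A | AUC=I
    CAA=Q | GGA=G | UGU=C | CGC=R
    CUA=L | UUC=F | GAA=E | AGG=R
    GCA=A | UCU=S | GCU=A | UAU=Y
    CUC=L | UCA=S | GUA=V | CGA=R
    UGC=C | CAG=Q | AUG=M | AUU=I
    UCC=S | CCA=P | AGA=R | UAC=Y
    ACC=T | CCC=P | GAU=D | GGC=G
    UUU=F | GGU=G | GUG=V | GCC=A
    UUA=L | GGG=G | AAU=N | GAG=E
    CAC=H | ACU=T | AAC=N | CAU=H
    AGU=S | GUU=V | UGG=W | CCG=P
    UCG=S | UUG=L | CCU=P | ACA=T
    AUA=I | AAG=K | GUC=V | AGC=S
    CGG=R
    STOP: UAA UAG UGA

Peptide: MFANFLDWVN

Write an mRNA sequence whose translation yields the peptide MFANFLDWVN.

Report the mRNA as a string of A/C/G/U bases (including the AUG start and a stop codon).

residue 1: M -> AUG (start codon)
residue 2: F codons sorted = UUC,UUU -> pick last = UUU
residue 3: A codons sorted = GCA,GCC,GCG,GCU -> pick last = GCU
residue 4: N codons sorted = AAC,AAU -> pick last = AAU
residue 5: F codons sorted = UUC,UUU -> pick last = UUU
residue 6: L codons sorted = CUA,CUC,CUG,CUU,UUA,UUG -> pick last = UUG
residue 7: D codons sorted = GAC,GAU -> pick last = GAU
residue 8: W -> UGG (only codon)
residue 9: V codons sorted = GUA,GUC,GUG,GUU -> pick last = GUU
residue 10: N codons sorted = AAC,AAU -> pick last = AAU
terminator: stop codons sorted = UAA,UAG,UGA -> pick last = UGA

Answer: mRNA: AUGUUUGCUAAUUUUUUGGAUUGGGUUAAUUGA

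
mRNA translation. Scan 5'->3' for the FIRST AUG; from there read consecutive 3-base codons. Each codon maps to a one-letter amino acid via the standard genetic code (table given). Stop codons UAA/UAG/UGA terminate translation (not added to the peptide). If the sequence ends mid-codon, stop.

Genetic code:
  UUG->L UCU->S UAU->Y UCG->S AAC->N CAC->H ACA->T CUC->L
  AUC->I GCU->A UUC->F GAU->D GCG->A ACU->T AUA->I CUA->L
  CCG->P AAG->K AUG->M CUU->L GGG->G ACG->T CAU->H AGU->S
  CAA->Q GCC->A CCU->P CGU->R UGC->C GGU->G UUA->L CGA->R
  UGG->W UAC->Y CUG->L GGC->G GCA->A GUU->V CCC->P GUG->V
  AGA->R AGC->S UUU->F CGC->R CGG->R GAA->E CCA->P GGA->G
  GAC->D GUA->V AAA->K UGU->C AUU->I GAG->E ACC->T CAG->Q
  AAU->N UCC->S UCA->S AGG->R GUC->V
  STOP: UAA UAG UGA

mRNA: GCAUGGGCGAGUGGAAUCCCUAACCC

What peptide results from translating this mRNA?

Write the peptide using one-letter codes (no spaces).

Answer: MGEWNP

Derivation:
start AUG at pos 2
pos 2: AUG -> M; peptide=M
pos 5: GGC -> G; peptide=MG
pos 8: GAG -> E; peptide=MGE
pos 11: UGG -> W; peptide=MGEW
pos 14: AAU -> N; peptide=MGEWN
pos 17: CCC -> P; peptide=MGEWNP
pos 20: UAA -> STOP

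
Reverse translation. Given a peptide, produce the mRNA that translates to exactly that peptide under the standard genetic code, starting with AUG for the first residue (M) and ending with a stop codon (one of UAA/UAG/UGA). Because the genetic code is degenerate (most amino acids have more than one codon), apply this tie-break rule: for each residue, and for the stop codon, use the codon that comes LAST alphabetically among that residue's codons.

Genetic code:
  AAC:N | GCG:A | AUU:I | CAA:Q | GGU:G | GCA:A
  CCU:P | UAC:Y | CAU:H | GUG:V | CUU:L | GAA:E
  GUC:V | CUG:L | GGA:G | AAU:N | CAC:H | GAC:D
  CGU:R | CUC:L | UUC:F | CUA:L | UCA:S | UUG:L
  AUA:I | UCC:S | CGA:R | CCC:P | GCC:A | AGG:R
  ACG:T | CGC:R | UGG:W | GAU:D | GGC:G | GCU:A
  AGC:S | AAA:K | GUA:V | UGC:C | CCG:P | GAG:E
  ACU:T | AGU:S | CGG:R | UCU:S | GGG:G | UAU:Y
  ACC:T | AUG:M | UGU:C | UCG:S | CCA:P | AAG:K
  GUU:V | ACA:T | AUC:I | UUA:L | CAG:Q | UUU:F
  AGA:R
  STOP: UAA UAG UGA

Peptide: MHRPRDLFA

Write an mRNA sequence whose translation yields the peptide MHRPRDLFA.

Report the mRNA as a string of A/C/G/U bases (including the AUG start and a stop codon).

Answer: mRNA: AUGCAUCGUCCUCGUGAUUUGUUUGCUUGA

Derivation:
residue 1: M -> AUG (start codon)
residue 2: H codons sorted = CAC,CAU -> pick last = CAU
residue 3: R codons sorted = AGA,AGG,CGA,CGC,CGG,CGU -> pick last = CGU
residue 4: P codons sorted = CCA,CCC,CCG,CCU -> pick last = CCU
residue 5: R codons sorted = AGA,AGG,CGA,CGC,CGG,CGU -> pick last = CGU
residue 6: D codons sorted = GAC,GAU -> pick last = GAU
residue 7: L codons sorted = CUA,CUC,CUG,CUU,UUA,UUG -> pick last = UUG
residue 8: F codons sorted = UUC,UUU -> pick last = UUU
residue 9: A codons sorted = GCA,GCC,GCG,GCU -> pick last = GCU
terminator: stop codons sorted = UAA,UAG,UGA -> pick last = UGA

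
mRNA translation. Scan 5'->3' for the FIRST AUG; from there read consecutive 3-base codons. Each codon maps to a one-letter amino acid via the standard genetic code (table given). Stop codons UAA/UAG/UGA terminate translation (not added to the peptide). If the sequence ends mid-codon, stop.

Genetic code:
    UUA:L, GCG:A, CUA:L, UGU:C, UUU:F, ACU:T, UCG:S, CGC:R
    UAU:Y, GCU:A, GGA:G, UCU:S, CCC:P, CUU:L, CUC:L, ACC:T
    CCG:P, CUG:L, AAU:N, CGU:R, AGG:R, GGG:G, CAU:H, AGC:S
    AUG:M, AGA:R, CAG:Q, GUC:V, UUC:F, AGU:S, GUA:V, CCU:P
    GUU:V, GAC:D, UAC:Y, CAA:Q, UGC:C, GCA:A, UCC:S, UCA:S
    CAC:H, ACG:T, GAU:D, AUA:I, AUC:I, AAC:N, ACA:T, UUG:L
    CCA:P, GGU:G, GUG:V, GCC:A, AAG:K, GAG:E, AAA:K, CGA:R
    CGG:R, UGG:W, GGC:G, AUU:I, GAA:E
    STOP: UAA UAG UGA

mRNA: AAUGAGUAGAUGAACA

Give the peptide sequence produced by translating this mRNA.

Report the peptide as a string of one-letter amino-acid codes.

Answer: MSR

Derivation:
start AUG at pos 1
pos 1: AUG -> M; peptide=M
pos 4: AGU -> S; peptide=MS
pos 7: AGA -> R; peptide=MSR
pos 10: UGA -> STOP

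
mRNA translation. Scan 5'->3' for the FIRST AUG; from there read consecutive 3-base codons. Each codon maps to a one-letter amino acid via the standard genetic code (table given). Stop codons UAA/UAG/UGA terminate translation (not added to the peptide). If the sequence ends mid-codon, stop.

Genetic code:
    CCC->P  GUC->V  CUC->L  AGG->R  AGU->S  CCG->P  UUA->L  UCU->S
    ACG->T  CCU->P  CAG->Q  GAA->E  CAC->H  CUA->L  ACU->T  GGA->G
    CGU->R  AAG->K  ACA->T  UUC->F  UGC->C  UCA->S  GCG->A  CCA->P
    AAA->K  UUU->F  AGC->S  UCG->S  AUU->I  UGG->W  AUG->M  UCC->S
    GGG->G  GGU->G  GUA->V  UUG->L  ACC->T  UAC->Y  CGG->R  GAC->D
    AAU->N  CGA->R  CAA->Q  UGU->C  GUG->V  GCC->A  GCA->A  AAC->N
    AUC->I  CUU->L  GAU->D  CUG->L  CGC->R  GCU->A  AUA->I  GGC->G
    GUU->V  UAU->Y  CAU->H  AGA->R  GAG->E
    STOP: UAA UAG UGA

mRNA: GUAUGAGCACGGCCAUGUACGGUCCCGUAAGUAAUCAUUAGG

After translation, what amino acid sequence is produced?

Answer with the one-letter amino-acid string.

Answer: MSTAMYGPVSNH

Derivation:
start AUG at pos 2
pos 2: AUG -> M; peptide=M
pos 5: AGC -> S; peptide=MS
pos 8: ACG -> T; peptide=MST
pos 11: GCC -> A; peptide=MSTA
pos 14: AUG -> M; peptide=MSTAM
pos 17: UAC -> Y; peptide=MSTAMY
pos 20: GGU -> G; peptide=MSTAMYG
pos 23: CCC -> P; peptide=MSTAMYGP
pos 26: GUA -> V; peptide=MSTAMYGPV
pos 29: AGU -> S; peptide=MSTAMYGPVS
pos 32: AAU -> N; peptide=MSTAMYGPVSN
pos 35: CAU -> H; peptide=MSTAMYGPVSNH
pos 38: UAG -> STOP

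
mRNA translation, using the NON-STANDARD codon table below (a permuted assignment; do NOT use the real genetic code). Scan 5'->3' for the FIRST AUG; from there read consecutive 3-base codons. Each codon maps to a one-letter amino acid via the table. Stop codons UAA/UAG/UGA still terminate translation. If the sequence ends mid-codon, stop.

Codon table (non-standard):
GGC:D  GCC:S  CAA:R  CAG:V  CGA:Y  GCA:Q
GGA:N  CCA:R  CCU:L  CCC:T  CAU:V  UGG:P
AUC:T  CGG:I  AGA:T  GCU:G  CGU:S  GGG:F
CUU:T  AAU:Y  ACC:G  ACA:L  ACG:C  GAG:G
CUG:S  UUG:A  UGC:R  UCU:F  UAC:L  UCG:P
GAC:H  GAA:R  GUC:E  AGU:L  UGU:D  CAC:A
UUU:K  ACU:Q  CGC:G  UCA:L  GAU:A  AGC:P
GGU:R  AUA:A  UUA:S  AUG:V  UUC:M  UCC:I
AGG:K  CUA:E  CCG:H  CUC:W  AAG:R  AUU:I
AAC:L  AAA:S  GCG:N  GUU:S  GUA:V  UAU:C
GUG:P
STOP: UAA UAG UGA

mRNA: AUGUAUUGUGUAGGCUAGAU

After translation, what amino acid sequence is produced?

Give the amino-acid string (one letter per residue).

Answer: VCDVD

Derivation:
start AUG at pos 0
pos 0: AUG -> V; peptide=V
pos 3: UAU -> C; peptide=VC
pos 6: UGU -> D; peptide=VCD
pos 9: GUA -> V; peptide=VCDV
pos 12: GGC -> D; peptide=VCDVD
pos 15: UAG -> STOP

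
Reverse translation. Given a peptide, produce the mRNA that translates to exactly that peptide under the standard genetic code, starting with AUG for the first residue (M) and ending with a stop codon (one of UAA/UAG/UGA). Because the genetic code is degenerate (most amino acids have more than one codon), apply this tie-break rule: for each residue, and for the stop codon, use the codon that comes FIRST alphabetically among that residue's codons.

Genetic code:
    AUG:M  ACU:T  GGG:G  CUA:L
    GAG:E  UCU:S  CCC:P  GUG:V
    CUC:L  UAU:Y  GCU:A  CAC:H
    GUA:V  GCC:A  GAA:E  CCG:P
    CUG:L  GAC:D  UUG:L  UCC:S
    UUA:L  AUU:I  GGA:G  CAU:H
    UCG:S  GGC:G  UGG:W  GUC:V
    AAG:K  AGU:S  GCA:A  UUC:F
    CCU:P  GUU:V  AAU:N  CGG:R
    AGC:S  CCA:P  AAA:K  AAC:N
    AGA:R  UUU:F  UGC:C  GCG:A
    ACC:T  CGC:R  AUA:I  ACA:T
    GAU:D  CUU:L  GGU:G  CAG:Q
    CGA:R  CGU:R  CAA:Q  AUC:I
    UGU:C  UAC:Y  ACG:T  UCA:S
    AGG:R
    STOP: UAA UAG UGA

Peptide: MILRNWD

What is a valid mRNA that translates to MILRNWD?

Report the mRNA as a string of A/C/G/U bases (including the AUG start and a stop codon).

residue 1: M -> AUG (start codon)
residue 2: I codons sorted = AUA,AUC,AUU -> pick first = AUA
residue 3: L codons sorted = CUA,CUC,CUG,CUU,UUA,UUG -> pick first = CUA
residue 4: R codons sorted = AGA,AGG,CGA,CGC,CGG,CGU -> pick first = AGA
residue 5: N codons sorted = AAC,AAU -> pick first = AAC
residue 6: W -> UGG (only codon)
residue 7: D codons sorted = GAC,GAU -> pick first = GAC
terminator: stop codons sorted = UAA,UAG,UGA -> pick first = UAA

Answer: mRNA: AUGAUACUAAGAAACUGGGACUAA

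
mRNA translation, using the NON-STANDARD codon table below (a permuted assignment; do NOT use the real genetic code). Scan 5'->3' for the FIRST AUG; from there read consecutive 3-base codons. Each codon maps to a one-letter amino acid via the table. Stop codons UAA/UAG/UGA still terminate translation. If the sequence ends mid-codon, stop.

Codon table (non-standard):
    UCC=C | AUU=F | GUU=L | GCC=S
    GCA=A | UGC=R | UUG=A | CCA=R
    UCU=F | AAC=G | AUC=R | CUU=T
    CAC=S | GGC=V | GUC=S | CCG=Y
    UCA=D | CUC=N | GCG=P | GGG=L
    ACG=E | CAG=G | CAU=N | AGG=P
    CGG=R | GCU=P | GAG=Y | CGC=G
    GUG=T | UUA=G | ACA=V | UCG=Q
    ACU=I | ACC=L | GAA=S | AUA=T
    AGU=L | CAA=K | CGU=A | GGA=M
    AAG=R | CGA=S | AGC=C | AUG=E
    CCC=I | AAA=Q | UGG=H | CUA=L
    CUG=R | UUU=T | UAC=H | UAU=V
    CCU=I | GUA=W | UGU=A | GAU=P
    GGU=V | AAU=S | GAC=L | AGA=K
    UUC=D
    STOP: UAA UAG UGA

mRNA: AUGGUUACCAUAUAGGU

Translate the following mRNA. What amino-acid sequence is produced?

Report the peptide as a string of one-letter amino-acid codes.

start AUG at pos 0
pos 0: AUG -> E; peptide=E
pos 3: GUU -> L; peptide=EL
pos 6: ACC -> L; peptide=ELL
pos 9: AUA -> T; peptide=ELLT
pos 12: UAG -> STOP

Answer: ELLT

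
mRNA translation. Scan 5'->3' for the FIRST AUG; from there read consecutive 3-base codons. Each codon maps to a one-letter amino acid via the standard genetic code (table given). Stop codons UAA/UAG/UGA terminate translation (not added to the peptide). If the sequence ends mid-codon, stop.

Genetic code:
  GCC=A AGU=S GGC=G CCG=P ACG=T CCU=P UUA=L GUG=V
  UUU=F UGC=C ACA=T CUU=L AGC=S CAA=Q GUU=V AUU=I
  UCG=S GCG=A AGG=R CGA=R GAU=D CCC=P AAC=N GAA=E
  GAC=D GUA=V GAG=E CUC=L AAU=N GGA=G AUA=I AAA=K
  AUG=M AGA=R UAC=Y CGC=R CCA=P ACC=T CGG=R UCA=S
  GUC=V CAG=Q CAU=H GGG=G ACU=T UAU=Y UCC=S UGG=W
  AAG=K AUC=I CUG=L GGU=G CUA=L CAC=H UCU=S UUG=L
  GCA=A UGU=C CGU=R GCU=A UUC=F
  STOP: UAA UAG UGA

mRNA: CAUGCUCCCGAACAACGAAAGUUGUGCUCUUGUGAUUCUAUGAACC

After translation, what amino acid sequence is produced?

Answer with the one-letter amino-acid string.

Answer: MLPNNESCALVIL

Derivation:
start AUG at pos 1
pos 1: AUG -> M; peptide=M
pos 4: CUC -> L; peptide=ML
pos 7: CCG -> P; peptide=MLP
pos 10: AAC -> N; peptide=MLPN
pos 13: AAC -> N; peptide=MLPNN
pos 16: GAA -> E; peptide=MLPNNE
pos 19: AGU -> S; peptide=MLPNNES
pos 22: UGU -> C; peptide=MLPNNESC
pos 25: GCU -> A; peptide=MLPNNESCA
pos 28: CUU -> L; peptide=MLPNNESCAL
pos 31: GUG -> V; peptide=MLPNNESCALV
pos 34: AUU -> I; peptide=MLPNNESCALVI
pos 37: CUA -> L; peptide=MLPNNESCALVIL
pos 40: UGA -> STOP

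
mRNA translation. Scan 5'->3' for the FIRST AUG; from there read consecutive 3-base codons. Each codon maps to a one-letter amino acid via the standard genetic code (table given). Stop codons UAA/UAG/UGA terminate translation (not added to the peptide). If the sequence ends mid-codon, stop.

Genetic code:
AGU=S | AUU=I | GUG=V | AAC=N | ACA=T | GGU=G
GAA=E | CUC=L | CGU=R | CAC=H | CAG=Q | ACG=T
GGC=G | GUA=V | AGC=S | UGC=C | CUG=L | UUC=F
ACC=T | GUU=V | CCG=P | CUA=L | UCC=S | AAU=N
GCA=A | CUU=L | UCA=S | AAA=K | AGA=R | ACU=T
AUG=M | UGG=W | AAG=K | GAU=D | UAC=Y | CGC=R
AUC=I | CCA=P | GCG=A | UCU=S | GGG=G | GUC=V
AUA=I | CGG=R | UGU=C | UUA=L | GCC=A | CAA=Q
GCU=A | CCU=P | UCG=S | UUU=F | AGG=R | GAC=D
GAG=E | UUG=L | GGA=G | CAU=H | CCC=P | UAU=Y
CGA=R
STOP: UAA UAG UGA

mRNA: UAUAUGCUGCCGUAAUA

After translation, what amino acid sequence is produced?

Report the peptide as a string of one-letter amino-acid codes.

start AUG at pos 3
pos 3: AUG -> M; peptide=M
pos 6: CUG -> L; peptide=ML
pos 9: CCG -> P; peptide=MLP
pos 12: UAA -> STOP

Answer: MLP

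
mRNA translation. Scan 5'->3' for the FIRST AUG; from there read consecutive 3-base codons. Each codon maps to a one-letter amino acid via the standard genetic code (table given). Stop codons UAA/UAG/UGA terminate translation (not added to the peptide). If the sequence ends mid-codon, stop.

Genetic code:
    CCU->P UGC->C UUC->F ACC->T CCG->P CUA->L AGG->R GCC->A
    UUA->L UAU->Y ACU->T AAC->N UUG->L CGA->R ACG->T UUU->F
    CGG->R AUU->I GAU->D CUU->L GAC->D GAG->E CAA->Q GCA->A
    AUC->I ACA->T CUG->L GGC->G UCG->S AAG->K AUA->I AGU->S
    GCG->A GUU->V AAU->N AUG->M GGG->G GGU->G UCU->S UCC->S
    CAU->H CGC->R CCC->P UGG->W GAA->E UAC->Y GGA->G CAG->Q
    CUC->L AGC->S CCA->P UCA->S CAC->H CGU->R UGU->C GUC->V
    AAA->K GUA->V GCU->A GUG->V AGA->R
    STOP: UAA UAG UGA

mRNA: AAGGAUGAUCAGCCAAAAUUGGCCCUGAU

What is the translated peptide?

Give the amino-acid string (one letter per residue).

start AUG at pos 4
pos 4: AUG -> M; peptide=M
pos 7: AUC -> I; peptide=MI
pos 10: AGC -> S; peptide=MIS
pos 13: CAA -> Q; peptide=MISQ
pos 16: AAU -> N; peptide=MISQN
pos 19: UGG -> W; peptide=MISQNW
pos 22: CCC -> P; peptide=MISQNWP
pos 25: UGA -> STOP

Answer: MISQNWP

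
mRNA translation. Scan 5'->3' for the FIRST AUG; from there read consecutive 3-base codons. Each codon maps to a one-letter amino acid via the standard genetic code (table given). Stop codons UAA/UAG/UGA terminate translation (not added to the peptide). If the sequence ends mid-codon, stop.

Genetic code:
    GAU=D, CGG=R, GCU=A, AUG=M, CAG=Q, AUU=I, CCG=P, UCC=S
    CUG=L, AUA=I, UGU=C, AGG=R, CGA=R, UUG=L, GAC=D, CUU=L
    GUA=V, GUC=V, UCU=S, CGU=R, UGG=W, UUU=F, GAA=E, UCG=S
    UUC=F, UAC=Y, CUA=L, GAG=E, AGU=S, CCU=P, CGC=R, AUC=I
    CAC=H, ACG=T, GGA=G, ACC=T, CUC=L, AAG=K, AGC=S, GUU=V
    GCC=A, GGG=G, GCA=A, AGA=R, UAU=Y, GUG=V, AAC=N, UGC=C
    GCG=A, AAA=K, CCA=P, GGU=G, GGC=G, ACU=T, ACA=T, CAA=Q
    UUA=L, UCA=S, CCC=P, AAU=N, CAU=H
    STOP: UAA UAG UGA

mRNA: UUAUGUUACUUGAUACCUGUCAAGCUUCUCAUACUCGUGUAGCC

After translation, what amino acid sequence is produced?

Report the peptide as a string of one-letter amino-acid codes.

Answer: MLLDTCQASHTRVA

Derivation:
start AUG at pos 2
pos 2: AUG -> M; peptide=M
pos 5: UUA -> L; peptide=ML
pos 8: CUU -> L; peptide=MLL
pos 11: GAU -> D; peptide=MLLD
pos 14: ACC -> T; peptide=MLLDT
pos 17: UGU -> C; peptide=MLLDTC
pos 20: CAA -> Q; peptide=MLLDTCQ
pos 23: GCU -> A; peptide=MLLDTCQA
pos 26: UCU -> S; peptide=MLLDTCQAS
pos 29: CAU -> H; peptide=MLLDTCQASH
pos 32: ACU -> T; peptide=MLLDTCQASHT
pos 35: CGU -> R; peptide=MLLDTCQASHTR
pos 38: GUA -> V; peptide=MLLDTCQASHTRV
pos 41: GCC -> A; peptide=MLLDTCQASHTRVA
pos 44: only 0 nt remain (<3), stop (end of mRNA)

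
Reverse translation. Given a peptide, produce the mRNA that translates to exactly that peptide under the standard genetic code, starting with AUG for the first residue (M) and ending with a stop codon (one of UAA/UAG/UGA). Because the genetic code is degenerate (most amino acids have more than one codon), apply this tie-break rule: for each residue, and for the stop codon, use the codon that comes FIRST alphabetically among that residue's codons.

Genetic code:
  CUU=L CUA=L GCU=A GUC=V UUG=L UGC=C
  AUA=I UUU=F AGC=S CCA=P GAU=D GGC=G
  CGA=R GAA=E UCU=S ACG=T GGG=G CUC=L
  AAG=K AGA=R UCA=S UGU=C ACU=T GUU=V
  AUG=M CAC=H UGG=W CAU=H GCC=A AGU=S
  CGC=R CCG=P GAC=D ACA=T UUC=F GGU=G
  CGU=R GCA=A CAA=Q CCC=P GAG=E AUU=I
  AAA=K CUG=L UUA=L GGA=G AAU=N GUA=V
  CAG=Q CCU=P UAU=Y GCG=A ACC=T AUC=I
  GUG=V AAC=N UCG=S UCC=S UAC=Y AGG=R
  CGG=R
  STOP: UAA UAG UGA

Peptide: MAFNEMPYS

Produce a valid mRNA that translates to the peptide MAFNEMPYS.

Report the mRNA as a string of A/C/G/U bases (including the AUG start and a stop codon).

residue 1: M -> AUG (start codon)
residue 2: A codons sorted = GCA,GCC,GCG,GCU -> pick first = GCA
residue 3: F codons sorted = UUC,UUU -> pick first = UUC
residue 4: N codons sorted = AAC,AAU -> pick first = AAC
residue 5: E codons sorted = GAA,GAG -> pick first = GAA
residue 6: M -> AUG (only codon)
residue 7: P codons sorted = CCA,CCC,CCG,CCU -> pick first = CCA
residue 8: Y codons sorted = UAC,UAU -> pick first = UAC
residue 9: S codons sorted = AGC,AGU,UCA,UCC,UCG,UCU -> pick first = AGC
terminator: stop codons sorted = UAA,UAG,UGA -> pick first = UAA

Answer: mRNA: AUGGCAUUCAACGAAAUGCCAUACAGCUAA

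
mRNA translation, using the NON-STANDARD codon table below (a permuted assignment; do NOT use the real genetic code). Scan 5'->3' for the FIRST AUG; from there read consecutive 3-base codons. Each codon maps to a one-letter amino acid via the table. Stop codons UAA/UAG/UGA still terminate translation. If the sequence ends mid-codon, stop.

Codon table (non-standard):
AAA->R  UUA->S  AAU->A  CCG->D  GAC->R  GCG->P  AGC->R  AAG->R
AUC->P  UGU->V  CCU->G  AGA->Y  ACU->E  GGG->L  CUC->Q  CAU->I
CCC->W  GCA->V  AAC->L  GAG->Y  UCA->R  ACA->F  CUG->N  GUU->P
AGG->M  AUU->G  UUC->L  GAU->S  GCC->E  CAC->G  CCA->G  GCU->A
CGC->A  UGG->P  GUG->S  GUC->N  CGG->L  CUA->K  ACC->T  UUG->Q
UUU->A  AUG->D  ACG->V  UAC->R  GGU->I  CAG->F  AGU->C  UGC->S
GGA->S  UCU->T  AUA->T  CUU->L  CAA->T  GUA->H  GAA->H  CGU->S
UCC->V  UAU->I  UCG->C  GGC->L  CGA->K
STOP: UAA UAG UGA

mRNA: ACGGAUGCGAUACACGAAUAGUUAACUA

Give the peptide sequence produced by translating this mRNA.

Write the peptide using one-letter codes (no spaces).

start AUG at pos 4
pos 4: AUG -> D; peptide=D
pos 7: CGA -> K; peptide=DK
pos 10: UAC -> R; peptide=DKR
pos 13: ACG -> V; peptide=DKRV
pos 16: AAU -> A; peptide=DKRVA
pos 19: AGU -> C; peptide=DKRVAC
pos 22: UAA -> STOP

Answer: DKRVAC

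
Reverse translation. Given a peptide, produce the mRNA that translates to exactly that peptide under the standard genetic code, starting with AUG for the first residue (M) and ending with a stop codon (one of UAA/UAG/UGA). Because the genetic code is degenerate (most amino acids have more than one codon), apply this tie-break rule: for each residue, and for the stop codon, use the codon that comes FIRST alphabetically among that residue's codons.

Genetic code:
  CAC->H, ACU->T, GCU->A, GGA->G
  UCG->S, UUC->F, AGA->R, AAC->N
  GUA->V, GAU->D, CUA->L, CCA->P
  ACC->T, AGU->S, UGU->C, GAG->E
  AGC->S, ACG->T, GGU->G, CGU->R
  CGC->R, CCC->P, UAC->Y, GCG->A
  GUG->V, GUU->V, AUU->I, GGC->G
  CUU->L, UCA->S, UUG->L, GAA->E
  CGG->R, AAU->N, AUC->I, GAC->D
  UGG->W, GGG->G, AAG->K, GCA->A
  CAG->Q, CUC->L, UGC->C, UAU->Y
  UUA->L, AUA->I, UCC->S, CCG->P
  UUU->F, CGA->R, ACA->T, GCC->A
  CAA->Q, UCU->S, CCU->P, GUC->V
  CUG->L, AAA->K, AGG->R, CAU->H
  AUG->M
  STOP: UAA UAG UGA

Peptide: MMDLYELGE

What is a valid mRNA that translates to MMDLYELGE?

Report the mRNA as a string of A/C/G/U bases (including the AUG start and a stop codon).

Answer: mRNA: AUGAUGGACCUAUACGAACUAGGAGAAUAA

Derivation:
residue 1: M -> AUG (start codon)
residue 2: M -> AUG (only codon)
residue 3: D codons sorted = GAC,GAU -> pick first = GAC
residue 4: L codons sorted = CUA,CUC,CUG,CUU,UUA,UUG -> pick first = CUA
residue 5: Y codons sorted = UAC,UAU -> pick first = UAC
residue 6: E codons sorted = GAA,GAG -> pick first = GAA
residue 7: L codons sorted = CUA,CUC,CUG,CUU,UUA,UUG -> pick first = CUA
residue 8: G codons sorted = GGA,GGC,GGG,GGU -> pick first = GGA
residue 9: E codons sorted = GAA,GAG -> pick first = GAA
terminator: stop codons sorted = UAA,UAG,UGA -> pick first = UAA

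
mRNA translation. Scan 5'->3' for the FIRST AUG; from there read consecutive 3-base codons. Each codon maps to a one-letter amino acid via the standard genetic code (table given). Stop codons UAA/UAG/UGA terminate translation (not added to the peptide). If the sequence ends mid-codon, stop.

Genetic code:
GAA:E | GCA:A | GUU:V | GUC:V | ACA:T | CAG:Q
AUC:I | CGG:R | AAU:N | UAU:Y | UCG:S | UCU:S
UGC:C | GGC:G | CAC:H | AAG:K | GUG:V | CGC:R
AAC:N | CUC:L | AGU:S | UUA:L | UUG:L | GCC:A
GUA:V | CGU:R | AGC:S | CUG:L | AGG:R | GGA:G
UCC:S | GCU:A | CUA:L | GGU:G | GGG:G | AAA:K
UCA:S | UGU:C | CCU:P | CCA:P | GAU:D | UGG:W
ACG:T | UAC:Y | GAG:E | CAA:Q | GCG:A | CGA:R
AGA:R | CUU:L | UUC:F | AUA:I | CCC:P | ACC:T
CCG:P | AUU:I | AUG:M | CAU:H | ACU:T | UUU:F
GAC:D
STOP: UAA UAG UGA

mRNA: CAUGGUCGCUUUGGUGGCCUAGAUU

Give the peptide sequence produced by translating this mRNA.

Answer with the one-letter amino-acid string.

Answer: MVALVA

Derivation:
start AUG at pos 1
pos 1: AUG -> M; peptide=M
pos 4: GUC -> V; peptide=MV
pos 7: GCU -> A; peptide=MVA
pos 10: UUG -> L; peptide=MVAL
pos 13: GUG -> V; peptide=MVALV
pos 16: GCC -> A; peptide=MVALVA
pos 19: UAG -> STOP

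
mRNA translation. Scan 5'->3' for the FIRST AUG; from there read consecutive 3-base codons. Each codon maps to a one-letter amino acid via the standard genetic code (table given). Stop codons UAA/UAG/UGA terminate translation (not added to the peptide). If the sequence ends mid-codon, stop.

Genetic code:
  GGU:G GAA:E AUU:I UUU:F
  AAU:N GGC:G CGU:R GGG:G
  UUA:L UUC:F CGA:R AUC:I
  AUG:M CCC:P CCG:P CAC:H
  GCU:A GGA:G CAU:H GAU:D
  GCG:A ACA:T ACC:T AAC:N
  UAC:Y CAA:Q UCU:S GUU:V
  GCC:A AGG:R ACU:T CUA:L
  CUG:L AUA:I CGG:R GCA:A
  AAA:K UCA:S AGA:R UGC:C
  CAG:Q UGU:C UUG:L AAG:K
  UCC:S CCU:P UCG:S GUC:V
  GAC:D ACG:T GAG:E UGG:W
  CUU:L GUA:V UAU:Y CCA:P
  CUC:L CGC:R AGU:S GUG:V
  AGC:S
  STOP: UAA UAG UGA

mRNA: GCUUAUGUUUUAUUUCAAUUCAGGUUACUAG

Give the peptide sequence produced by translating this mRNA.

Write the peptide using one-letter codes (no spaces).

Answer: MFYFNSGY

Derivation:
start AUG at pos 4
pos 4: AUG -> M; peptide=M
pos 7: UUU -> F; peptide=MF
pos 10: UAU -> Y; peptide=MFY
pos 13: UUC -> F; peptide=MFYF
pos 16: AAU -> N; peptide=MFYFN
pos 19: UCA -> S; peptide=MFYFNS
pos 22: GGU -> G; peptide=MFYFNSG
pos 25: UAC -> Y; peptide=MFYFNSGY
pos 28: UAG -> STOP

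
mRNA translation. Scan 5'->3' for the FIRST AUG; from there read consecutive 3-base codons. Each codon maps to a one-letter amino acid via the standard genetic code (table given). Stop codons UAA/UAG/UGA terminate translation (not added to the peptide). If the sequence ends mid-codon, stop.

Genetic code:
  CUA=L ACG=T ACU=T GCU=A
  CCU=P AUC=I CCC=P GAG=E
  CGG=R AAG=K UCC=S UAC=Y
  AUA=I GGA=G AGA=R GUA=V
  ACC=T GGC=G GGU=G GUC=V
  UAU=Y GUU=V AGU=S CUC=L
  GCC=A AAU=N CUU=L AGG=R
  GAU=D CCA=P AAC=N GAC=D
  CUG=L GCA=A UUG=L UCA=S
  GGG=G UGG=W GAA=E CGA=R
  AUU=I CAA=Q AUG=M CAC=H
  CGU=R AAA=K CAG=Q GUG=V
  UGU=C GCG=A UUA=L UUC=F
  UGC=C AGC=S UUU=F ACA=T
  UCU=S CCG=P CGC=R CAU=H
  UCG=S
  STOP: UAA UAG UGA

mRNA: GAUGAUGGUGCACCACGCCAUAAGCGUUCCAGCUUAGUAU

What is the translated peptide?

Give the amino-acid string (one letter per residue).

start AUG at pos 1
pos 1: AUG -> M; peptide=M
pos 4: AUG -> M; peptide=MM
pos 7: GUG -> V; peptide=MMV
pos 10: CAC -> H; peptide=MMVH
pos 13: CAC -> H; peptide=MMVHH
pos 16: GCC -> A; peptide=MMVHHA
pos 19: AUA -> I; peptide=MMVHHAI
pos 22: AGC -> S; peptide=MMVHHAIS
pos 25: GUU -> V; peptide=MMVHHAISV
pos 28: CCA -> P; peptide=MMVHHAISVP
pos 31: GCU -> A; peptide=MMVHHAISVPA
pos 34: UAG -> STOP

Answer: MMVHHAISVPA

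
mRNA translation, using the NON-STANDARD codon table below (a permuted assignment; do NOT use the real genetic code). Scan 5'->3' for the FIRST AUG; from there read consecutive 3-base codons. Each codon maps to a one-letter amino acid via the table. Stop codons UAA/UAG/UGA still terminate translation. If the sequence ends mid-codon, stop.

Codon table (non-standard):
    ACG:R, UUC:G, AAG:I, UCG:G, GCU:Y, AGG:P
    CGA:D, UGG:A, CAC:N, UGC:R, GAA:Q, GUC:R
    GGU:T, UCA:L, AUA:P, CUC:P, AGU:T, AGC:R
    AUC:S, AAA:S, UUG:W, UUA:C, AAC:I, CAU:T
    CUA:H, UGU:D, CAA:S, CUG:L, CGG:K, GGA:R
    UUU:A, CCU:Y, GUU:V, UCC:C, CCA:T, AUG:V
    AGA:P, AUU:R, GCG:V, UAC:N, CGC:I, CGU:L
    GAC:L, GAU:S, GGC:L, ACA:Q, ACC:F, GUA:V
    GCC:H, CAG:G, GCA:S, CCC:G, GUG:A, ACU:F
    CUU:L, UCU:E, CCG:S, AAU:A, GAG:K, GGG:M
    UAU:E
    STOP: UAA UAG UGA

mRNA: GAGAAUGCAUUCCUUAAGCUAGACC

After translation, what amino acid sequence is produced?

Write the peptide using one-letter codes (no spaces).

start AUG at pos 4
pos 4: AUG -> V; peptide=V
pos 7: CAU -> T; peptide=VT
pos 10: UCC -> C; peptide=VTC
pos 13: UUA -> C; peptide=VTCC
pos 16: AGC -> R; peptide=VTCCR
pos 19: UAG -> STOP

Answer: VTCCR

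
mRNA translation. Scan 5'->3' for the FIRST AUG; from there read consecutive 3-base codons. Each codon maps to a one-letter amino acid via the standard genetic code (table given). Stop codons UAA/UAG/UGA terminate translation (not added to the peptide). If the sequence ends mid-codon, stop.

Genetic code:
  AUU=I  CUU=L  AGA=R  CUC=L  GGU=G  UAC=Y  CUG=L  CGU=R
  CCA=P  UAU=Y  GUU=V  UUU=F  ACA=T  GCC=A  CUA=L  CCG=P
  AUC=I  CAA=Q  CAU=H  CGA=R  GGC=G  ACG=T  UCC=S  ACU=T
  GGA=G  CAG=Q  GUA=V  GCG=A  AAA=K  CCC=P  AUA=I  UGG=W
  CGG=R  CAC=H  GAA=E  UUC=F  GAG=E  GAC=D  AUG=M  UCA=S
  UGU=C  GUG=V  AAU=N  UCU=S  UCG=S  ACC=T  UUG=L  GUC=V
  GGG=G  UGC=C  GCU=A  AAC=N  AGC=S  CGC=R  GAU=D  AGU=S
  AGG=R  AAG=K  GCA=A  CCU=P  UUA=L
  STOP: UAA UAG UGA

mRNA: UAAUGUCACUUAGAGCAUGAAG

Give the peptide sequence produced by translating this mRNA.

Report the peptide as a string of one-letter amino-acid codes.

start AUG at pos 2
pos 2: AUG -> M; peptide=M
pos 5: UCA -> S; peptide=MS
pos 8: CUU -> L; peptide=MSL
pos 11: AGA -> R; peptide=MSLR
pos 14: GCA -> A; peptide=MSLRA
pos 17: UGA -> STOP

Answer: MSLRA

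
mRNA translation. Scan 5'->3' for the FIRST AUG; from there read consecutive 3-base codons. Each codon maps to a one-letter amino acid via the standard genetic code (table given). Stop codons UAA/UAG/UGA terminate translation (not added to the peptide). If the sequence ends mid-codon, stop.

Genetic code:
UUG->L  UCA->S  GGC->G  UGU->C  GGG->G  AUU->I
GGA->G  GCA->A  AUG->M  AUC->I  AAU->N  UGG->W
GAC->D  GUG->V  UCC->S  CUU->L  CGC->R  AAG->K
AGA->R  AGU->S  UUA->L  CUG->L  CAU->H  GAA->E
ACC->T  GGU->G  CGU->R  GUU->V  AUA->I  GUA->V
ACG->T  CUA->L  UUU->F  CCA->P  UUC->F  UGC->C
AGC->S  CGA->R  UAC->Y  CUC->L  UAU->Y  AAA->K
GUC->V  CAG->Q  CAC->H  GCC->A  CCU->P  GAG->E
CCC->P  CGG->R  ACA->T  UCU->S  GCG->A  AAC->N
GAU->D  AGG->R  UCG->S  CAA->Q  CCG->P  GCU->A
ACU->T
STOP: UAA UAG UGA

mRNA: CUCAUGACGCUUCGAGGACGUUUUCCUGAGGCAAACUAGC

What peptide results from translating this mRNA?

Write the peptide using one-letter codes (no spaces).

start AUG at pos 3
pos 3: AUG -> M; peptide=M
pos 6: ACG -> T; peptide=MT
pos 9: CUU -> L; peptide=MTL
pos 12: CGA -> R; peptide=MTLR
pos 15: GGA -> G; peptide=MTLRG
pos 18: CGU -> R; peptide=MTLRGR
pos 21: UUU -> F; peptide=MTLRGRF
pos 24: CCU -> P; peptide=MTLRGRFP
pos 27: GAG -> E; peptide=MTLRGRFPE
pos 30: GCA -> A; peptide=MTLRGRFPEA
pos 33: AAC -> N; peptide=MTLRGRFPEAN
pos 36: UAG -> STOP

Answer: MTLRGRFPEAN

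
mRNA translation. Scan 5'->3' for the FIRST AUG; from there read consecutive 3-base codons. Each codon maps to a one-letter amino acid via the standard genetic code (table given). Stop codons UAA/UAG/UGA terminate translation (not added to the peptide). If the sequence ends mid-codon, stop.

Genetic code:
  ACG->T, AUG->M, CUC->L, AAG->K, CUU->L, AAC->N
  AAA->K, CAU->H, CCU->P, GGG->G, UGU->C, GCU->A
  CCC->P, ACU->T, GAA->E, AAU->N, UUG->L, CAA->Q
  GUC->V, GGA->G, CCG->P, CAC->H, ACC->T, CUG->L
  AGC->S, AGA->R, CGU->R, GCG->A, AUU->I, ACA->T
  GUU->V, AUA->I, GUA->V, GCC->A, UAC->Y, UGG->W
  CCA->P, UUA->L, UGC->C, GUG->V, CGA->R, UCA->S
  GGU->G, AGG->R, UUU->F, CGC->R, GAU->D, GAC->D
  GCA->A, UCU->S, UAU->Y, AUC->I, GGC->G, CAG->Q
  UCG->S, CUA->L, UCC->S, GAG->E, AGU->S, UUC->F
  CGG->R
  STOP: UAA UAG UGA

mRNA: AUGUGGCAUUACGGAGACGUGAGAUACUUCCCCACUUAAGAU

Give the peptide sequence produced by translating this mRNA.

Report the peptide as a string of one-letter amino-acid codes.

Answer: MWHYGDVRYFPT

Derivation:
start AUG at pos 0
pos 0: AUG -> M; peptide=M
pos 3: UGG -> W; peptide=MW
pos 6: CAU -> H; peptide=MWH
pos 9: UAC -> Y; peptide=MWHY
pos 12: GGA -> G; peptide=MWHYG
pos 15: GAC -> D; peptide=MWHYGD
pos 18: GUG -> V; peptide=MWHYGDV
pos 21: AGA -> R; peptide=MWHYGDVR
pos 24: UAC -> Y; peptide=MWHYGDVRY
pos 27: UUC -> F; peptide=MWHYGDVRYF
pos 30: CCC -> P; peptide=MWHYGDVRYFP
pos 33: ACU -> T; peptide=MWHYGDVRYFPT
pos 36: UAA -> STOP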